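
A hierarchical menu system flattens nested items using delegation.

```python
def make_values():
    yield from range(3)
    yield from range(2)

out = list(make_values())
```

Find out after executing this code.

Step 1: Trace yields in order:
  yield 0
  yield 1
  yield 2
  yield 0
  yield 1
Therefore out = [0, 1, 2, 0, 1].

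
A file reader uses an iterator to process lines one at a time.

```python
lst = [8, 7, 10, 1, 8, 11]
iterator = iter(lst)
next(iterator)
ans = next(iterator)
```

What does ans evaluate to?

Step 1: Create iterator over [8, 7, 10, 1, 8, 11].
Step 2: next() consumes 8.
Step 3: next() returns 7.
Therefore ans = 7.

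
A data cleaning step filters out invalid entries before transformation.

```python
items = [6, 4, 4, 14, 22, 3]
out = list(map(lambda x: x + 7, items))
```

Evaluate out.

Step 1: Apply lambda x: x + 7 to each element:
  6 -> 13
  4 -> 11
  4 -> 11
  14 -> 21
  22 -> 29
  3 -> 10
Therefore out = [13, 11, 11, 21, 29, 10].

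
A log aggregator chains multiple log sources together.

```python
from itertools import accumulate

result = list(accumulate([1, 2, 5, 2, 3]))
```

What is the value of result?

Step 1: accumulate computes running sums:
  + 1 = 1
  + 2 = 3
  + 5 = 8
  + 2 = 10
  + 3 = 13
Therefore result = [1, 3, 8, 10, 13].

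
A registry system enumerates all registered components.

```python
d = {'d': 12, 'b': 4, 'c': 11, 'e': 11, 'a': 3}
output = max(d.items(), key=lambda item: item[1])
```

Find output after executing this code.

Step 1: Find item with maximum value:
  ('d', 12)
  ('b', 4)
  ('c', 11)
  ('e', 11)
  ('a', 3)
Step 2: Maximum value is 12 at key 'd'.
Therefore output = ('d', 12).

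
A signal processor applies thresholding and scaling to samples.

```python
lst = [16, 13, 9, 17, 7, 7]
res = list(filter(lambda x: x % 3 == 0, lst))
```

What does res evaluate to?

Step 1: Filter elements divisible by 3:
  16 % 3 = 1: removed
  13 % 3 = 1: removed
  9 % 3 = 0: kept
  17 % 3 = 2: removed
  7 % 3 = 1: removed
  7 % 3 = 1: removed
Therefore res = [9].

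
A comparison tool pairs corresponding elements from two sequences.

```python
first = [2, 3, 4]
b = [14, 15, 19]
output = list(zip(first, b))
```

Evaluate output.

Step 1: zip pairs elements at same index:
  Index 0: (2, 14)
  Index 1: (3, 15)
  Index 2: (4, 19)
Therefore output = [(2, 14), (3, 15), (4, 19)].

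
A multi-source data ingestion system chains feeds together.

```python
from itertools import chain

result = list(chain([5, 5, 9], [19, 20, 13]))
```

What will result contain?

Step 1: chain() concatenates iterables: [5, 5, 9] + [19, 20, 13].
Therefore result = [5, 5, 9, 19, 20, 13].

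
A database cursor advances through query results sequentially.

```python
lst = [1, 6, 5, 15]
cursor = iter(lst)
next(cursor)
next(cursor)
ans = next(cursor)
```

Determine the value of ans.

Step 1: Create iterator over [1, 6, 5, 15].
Step 2: next() consumes 1.
Step 3: next() consumes 6.
Step 4: next() returns 5.
Therefore ans = 5.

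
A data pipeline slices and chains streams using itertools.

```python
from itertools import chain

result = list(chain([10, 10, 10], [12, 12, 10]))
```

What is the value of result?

Step 1: chain() concatenates iterables: [10, 10, 10] + [12, 12, 10].
Therefore result = [10, 10, 10, 12, 12, 10].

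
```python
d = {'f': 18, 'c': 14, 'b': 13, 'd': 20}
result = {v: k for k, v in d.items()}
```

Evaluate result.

Step 1: Invert dict (swap keys and values):
  'f': 18 -> 18: 'f'
  'c': 14 -> 14: 'c'
  'b': 13 -> 13: 'b'
  'd': 20 -> 20: 'd'
Therefore result = {18: 'f', 14: 'c', 13: 'b', 20: 'd'}.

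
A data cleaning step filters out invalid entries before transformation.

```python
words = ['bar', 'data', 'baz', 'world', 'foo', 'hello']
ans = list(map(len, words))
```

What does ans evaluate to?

Step 1: Map len() to each word:
  'bar' -> 3
  'data' -> 4
  'baz' -> 3
  'world' -> 5
  'foo' -> 3
  'hello' -> 5
Therefore ans = [3, 4, 3, 5, 3, 5].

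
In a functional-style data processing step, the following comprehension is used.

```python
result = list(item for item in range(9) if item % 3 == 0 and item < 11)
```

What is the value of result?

Step 1: Filter range(9) where item % 3 == 0 and item < 11:
  item=0: both conditions met, included
  item=1: excluded (1 % 3 != 0)
  item=2: excluded (2 % 3 != 0)
  item=3: both conditions met, included
  item=4: excluded (4 % 3 != 0)
  item=5: excluded (5 % 3 != 0)
  item=6: both conditions met, included
  item=7: excluded (7 % 3 != 0)
  item=8: excluded (8 % 3 != 0)
Therefore result = [0, 3, 6].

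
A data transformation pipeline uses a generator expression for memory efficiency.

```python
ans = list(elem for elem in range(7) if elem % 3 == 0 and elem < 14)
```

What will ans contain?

Step 1: Filter range(7) where elem % 3 == 0 and elem < 14:
  elem=0: both conditions met, included
  elem=1: excluded (1 % 3 != 0)
  elem=2: excluded (2 % 3 != 0)
  elem=3: both conditions met, included
  elem=4: excluded (4 % 3 != 0)
  elem=5: excluded (5 % 3 != 0)
  elem=6: both conditions met, included
Therefore ans = [0, 3, 6].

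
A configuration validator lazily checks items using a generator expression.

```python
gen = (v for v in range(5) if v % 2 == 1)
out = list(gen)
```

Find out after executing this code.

Step 1: Filter range(5) keeping only odd values:
  v=0: even, excluded
  v=1: odd, included
  v=2: even, excluded
  v=3: odd, included
  v=4: even, excluded
Therefore out = [1, 3].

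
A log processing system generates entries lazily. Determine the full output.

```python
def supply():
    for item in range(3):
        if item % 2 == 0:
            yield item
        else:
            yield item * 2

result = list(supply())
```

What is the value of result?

Step 1: For each item in range(3), yield item if even, else item*2:
  item=0 (even): yield 0
  item=1 (odd): yield 1*2 = 2
  item=2 (even): yield 2
Therefore result = [0, 2, 2].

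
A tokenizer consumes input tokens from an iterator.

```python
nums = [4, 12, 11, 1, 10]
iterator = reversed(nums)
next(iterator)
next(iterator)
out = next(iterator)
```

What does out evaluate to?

Step 1: reversed([4, 12, 11, 1, 10]) gives iterator: [10, 1, 11, 12, 4].
Step 2: First next() = 10, second next() = 1.
Step 3: Third next() = 11.
Therefore out = 11.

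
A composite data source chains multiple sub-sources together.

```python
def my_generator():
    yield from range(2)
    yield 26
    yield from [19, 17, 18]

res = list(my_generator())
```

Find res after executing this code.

Step 1: Trace yields in order:
  yield 0
  yield 1
  yield 26
  yield 19
  yield 17
  yield 18
Therefore res = [0, 1, 26, 19, 17, 18].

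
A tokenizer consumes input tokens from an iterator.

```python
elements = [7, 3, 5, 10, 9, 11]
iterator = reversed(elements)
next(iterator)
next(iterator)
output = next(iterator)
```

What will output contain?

Step 1: reversed([7, 3, 5, 10, 9, 11]) gives iterator: [11, 9, 10, 5, 3, 7].
Step 2: First next() = 11, second next() = 9.
Step 3: Third next() = 10.
Therefore output = 10.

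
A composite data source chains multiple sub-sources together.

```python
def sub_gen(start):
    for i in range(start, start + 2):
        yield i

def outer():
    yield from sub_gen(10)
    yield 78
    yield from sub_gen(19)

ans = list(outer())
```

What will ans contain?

Step 1: outer() delegates to sub_gen(10):
  yield 10
  yield 11
Step 2: yield 78
Step 3: Delegates to sub_gen(19):
  yield 19
  yield 20
Therefore ans = [10, 11, 78, 19, 20].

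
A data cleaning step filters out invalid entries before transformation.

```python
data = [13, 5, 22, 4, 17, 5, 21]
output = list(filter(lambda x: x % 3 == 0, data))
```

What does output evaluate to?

Step 1: Filter elements divisible by 3:
  13 % 3 = 1: removed
  5 % 3 = 2: removed
  22 % 3 = 1: removed
  4 % 3 = 1: removed
  17 % 3 = 2: removed
  5 % 3 = 2: removed
  21 % 3 = 0: kept
Therefore output = [21].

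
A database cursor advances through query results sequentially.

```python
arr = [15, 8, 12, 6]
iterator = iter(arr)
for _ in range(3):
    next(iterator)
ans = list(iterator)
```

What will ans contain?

Step 1: Create iterator over [15, 8, 12, 6].
Step 2: Advance 3 positions (consuming [15, 8, 12]).
Step 3: list() collects remaining elements: [6].
Therefore ans = [6].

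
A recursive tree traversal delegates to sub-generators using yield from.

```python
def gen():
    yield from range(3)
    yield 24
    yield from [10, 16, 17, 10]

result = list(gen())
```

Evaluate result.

Step 1: Trace yields in order:
  yield 0
  yield 1
  yield 2
  yield 24
  yield 10
  yield 16
  yield 17
  yield 10
Therefore result = [0, 1, 2, 24, 10, 16, 17, 10].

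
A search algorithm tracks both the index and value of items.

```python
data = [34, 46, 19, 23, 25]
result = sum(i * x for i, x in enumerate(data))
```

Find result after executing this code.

Step 1: Compute i * x for each (i, x) in enumerate([34, 46, 19, 23, 25]):
  i=0, x=34: 0*34 = 0
  i=1, x=46: 1*46 = 46
  i=2, x=19: 2*19 = 38
  i=3, x=23: 3*23 = 69
  i=4, x=25: 4*25 = 100
Step 2: sum = 0 + 46 + 38 + 69 + 100 = 253.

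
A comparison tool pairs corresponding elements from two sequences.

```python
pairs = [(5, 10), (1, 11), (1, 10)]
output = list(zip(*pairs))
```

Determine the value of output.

Step 1: zip(*pairs) transposes: unzips [(5, 10), (1, 11), (1, 10)] into separate sequences.
Step 2: First elements: (5, 1, 1), second elements: (10, 11, 10).
Therefore output = [(5, 1, 1), (10, 11, 10)].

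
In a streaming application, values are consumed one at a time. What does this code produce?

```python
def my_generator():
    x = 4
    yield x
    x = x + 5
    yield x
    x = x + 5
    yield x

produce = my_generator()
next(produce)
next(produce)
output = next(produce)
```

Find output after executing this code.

Step 1: Trace through generator execution:
  Yield 1: x starts at 4, yield 4
  Yield 2: x = 4 + 5 = 9, yield 9
  Yield 3: x = 9 + 5 = 14, yield 14
Step 2: First next() gets 4, second next() gets the second value, third next() yields 14.
Therefore output = 14.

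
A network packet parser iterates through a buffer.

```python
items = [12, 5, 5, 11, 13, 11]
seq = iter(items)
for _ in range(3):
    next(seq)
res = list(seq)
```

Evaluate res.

Step 1: Create iterator over [12, 5, 5, 11, 13, 11].
Step 2: Advance 3 positions (consuming [12, 5, 5]).
Step 3: list() collects remaining elements: [11, 13, 11].
Therefore res = [11, 13, 11].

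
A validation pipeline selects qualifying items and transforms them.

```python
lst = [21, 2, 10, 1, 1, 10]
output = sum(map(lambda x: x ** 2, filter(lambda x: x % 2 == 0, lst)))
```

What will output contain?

Step 1: Filter even numbers from [21, 2, 10, 1, 1, 10]: [2, 10, 10]
Step 2: Square each: [4, 100, 100]
Step 3: Sum = 204.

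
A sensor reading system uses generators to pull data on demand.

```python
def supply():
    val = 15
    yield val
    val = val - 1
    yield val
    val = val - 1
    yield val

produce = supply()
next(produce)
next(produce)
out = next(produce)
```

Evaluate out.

Step 1: Trace through generator execution:
  Yield 1: val starts at 15, yield 15
  Yield 2: val = 15 - 1 = 14, yield 14
  Yield 3: val = 14 - 1 = 13, yield 13
Step 2: First next() gets 15, second next() gets the second value, third next() yields 13.
Therefore out = 13.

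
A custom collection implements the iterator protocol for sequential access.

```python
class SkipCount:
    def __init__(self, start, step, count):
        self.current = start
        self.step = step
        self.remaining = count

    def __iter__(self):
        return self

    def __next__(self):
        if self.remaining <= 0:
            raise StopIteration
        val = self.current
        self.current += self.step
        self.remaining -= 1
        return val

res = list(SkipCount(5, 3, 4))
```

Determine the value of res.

Step 1: SkipCount starts at 5, increments by 3, for 4 steps:
  Yield 5, then current += 3
  Yield 8, then current += 3
  Yield 11, then current += 3
  Yield 14, then current += 3
Therefore res = [5, 8, 11, 14].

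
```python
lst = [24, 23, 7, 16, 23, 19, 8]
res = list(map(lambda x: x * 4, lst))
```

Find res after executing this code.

Step 1: Apply lambda x: x * 4 to each element:
  24 -> 96
  23 -> 92
  7 -> 28
  16 -> 64
  23 -> 92
  19 -> 76
  8 -> 32
Therefore res = [96, 92, 28, 64, 92, 76, 32].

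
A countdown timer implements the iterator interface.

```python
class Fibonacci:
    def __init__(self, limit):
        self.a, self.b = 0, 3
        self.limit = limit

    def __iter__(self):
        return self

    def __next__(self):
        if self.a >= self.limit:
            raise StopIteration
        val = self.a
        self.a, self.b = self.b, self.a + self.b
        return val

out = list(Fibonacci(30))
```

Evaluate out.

Step 1: Fibonacci-like sequence (a=0, b=3) until >= 30:
  Yield 0, then a,b = 3,3
  Yield 3, then a,b = 3,6
  Yield 3, then a,b = 6,9
  Yield 6, then a,b = 9,15
  Yield 9, then a,b = 15,24
  Yield 15, then a,b = 24,39
  Yield 24, then a,b = 39,63
Step 2: 39 >= 30, stop.
Therefore out = [0, 3, 3, 6, 9, 15, 24].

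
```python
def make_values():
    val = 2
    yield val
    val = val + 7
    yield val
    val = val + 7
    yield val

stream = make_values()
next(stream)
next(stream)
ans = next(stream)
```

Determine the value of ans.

Step 1: Trace through generator execution:
  Yield 1: val starts at 2, yield 2
  Yield 2: val = 2 + 7 = 9, yield 9
  Yield 3: val = 9 + 7 = 16, yield 16
Step 2: First next() gets 2, second next() gets the second value, third next() yields 16.
Therefore ans = 16.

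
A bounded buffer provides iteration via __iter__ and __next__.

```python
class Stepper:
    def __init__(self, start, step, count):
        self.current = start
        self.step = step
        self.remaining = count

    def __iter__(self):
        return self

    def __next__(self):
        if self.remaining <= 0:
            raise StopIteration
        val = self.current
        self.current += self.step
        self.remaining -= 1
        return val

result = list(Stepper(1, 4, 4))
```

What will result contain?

Step 1: Stepper starts at 1, increments by 4, for 4 steps:
  Yield 1, then current += 4
  Yield 5, then current += 4
  Yield 9, then current += 4
  Yield 13, then current += 4
Therefore result = [1, 5, 9, 13].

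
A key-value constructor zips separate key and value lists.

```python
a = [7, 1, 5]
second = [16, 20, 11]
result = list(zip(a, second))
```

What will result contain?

Step 1: zip pairs elements at same index:
  Index 0: (7, 16)
  Index 1: (1, 20)
  Index 2: (5, 11)
Therefore result = [(7, 16), (1, 20), (5, 11)].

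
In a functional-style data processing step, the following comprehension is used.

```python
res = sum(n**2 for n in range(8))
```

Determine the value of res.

Step 1: Compute n**2 for each n in range(8):
  n=0: 0**2 = 0
  n=1: 1**2 = 1
  n=2: 2**2 = 4
  n=3: 3**2 = 9
  n=4: 4**2 = 16
  n=5: 5**2 = 25
  n=6: 6**2 = 36
  n=7: 7**2 = 49
Step 2: sum = 0 + 1 + 4 + 9 + 16 + 25 + 36 + 49 = 140.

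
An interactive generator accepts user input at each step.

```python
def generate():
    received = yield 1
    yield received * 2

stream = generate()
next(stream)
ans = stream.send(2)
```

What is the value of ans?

Step 1: next(stream) advances to first yield, producing 1.
Step 2: send(2) resumes, received = 2.
Step 3: yield received * 2 = 2 * 2 = 4.
Therefore ans = 4.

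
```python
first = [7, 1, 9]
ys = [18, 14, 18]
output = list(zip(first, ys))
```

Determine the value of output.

Step 1: zip pairs elements at same index:
  Index 0: (7, 18)
  Index 1: (1, 14)
  Index 2: (9, 18)
Therefore output = [(7, 18), (1, 14), (9, 18)].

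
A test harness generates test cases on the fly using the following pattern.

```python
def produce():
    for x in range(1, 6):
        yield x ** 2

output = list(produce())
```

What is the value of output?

Step 1: For each x in range(1, 6), yield x**2:
  x=1: yield 1**2 = 1
  x=2: yield 2**2 = 4
  x=3: yield 3**2 = 9
  x=4: yield 4**2 = 16
  x=5: yield 5**2 = 25
Therefore output = [1, 4, 9, 16, 25].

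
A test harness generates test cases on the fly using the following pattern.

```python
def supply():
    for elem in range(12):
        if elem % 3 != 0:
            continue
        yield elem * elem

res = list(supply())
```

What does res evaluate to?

Step 1: Only yield elem**2 when elem is divisible by 3:
  elem=0: 0 % 3 == 0, yield 0**2 = 0
  elem=3: 3 % 3 == 0, yield 3**2 = 9
  elem=6: 6 % 3 == 0, yield 6**2 = 36
  elem=9: 9 % 3 == 0, yield 9**2 = 81
Therefore res = [0, 9, 36, 81].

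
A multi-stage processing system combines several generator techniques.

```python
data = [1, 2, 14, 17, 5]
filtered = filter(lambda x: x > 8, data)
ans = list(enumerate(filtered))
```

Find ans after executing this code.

Step 1: Filter [1, 2, 14, 17, 5] for > 8: [14, 17].
Step 2: enumerate re-indexes from 0: [(0, 14), (1, 17)].
Therefore ans = [(0, 14), (1, 17)].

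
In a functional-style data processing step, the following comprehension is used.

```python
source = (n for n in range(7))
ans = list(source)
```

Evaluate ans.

Step 1: Generator expression iterates range(7): [0, 1, 2, 3, 4, 5, 6].
Step 2: list() collects all values.
Therefore ans = [0, 1, 2, 3, 4, 5, 6].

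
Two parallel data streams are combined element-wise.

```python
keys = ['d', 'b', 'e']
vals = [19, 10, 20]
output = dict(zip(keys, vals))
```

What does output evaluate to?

Step 1: zip pairs keys with values:
  'd' -> 19
  'b' -> 10
  'e' -> 20
Therefore output = {'d': 19, 'b': 10, 'e': 20}.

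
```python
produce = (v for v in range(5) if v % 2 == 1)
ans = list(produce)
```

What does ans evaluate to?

Step 1: Filter range(5) keeping only odd values:
  v=0: even, excluded
  v=1: odd, included
  v=2: even, excluded
  v=3: odd, included
  v=4: even, excluded
Therefore ans = [1, 3].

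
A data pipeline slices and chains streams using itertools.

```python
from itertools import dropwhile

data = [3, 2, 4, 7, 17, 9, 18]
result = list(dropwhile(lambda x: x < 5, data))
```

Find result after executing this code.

Step 1: dropwhile drops elements while < 5:
  3 < 5: dropped
  2 < 5: dropped
  4 < 5: dropped
  7: kept (dropping stopped)
Step 2: Remaining elements kept regardless of condition.
Therefore result = [7, 17, 9, 18].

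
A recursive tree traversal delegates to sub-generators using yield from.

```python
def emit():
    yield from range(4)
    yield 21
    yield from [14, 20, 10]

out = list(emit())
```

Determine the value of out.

Step 1: Trace yields in order:
  yield 0
  yield 1
  yield 2
  yield 3
  yield 21
  yield 14
  yield 20
  yield 10
Therefore out = [0, 1, 2, 3, 21, 14, 20, 10].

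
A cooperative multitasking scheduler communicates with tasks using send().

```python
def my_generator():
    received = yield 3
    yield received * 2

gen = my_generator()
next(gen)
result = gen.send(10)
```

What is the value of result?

Step 1: next(gen) advances to first yield, producing 3.
Step 2: send(10) resumes, received = 10.
Step 3: yield received * 2 = 10 * 2 = 20.
Therefore result = 20.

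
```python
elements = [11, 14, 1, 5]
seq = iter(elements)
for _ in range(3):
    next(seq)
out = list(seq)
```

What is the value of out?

Step 1: Create iterator over [11, 14, 1, 5].
Step 2: Advance 3 positions (consuming [11, 14, 1]).
Step 3: list() collects remaining elements: [5].
Therefore out = [5].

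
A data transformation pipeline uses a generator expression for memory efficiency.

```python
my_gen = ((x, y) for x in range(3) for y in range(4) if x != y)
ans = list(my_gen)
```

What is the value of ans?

Step 1: Nested generator over range(3) x range(4) where x != y:
  (0, 0): excluded (x == y)
  (0, 1): included
  (0, 2): included
  (0, 3): included
  (1, 0): included
  (1, 1): excluded (x == y)
  (1, 2): included
  (1, 3): included
  (2, 0): included
  (2, 1): included
  (2, 2): excluded (x == y)
  (2, 3): included
Therefore ans = [(0, 1), (0, 2), (0, 3), (1, 0), (1, 2), (1, 3), (2, 0), (2, 1), (2, 3)].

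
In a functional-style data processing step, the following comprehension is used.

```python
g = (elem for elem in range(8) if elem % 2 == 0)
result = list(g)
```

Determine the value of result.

Step 1: Filter range(8) keeping only even values:
  elem=0: even, included
  elem=1: odd, excluded
  elem=2: even, included
  elem=3: odd, excluded
  elem=4: even, included
  elem=5: odd, excluded
  elem=6: even, included
  elem=7: odd, excluded
Therefore result = [0, 2, 4, 6].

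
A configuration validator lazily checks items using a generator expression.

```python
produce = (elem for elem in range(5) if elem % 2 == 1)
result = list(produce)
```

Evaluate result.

Step 1: Filter range(5) keeping only odd values:
  elem=0: even, excluded
  elem=1: odd, included
  elem=2: even, excluded
  elem=3: odd, included
  elem=4: even, excluded
Therefore result = [1, 3].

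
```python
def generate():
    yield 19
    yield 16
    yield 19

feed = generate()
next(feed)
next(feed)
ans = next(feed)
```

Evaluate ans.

Step 1: generate() creates a generator.
Step 2: next(feed) yields 19 (consumed and discarded).
Step 3: next(feed) yields 16 (consumed and discarded).
Step 4: next(feed) yields 19, assigned to ans.
Therefore ans = 19.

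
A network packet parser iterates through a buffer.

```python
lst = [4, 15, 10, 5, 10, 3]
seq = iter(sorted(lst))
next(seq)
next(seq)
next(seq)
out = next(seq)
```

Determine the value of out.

Step 1: sorted([4, 15, 10, 5, 10, 3]) = [3, 4, 5, 10, 10, 15].
Step 2: Create iterator and skip 3 elements.
Step 3: next() returns 10.
Therefore out = 10.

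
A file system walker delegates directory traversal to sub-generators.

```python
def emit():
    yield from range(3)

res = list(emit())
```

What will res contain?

Step 1: yield from delegates to the iterable, yielding each element.
Step 2: Collected values: [0, 1, 2].
Therefore res = [0, 1, 2].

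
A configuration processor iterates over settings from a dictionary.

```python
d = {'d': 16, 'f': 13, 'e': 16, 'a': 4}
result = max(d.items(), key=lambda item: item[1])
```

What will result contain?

Step 1: Find item with maximum value:
  ('d', 16)
  ('f', 13)
  ('e', 16)
  ('a', 4)
Step 2: Maximum value is 16 at key 'd'.
Therefore result = ('d', 16).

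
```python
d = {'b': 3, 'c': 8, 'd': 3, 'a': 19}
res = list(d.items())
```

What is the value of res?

Step 1: d.items() returns (key, value) pairs in insertion order.
Therefore res = [('b', 3), ('c', 8), ('d', 3), ('a', 19)].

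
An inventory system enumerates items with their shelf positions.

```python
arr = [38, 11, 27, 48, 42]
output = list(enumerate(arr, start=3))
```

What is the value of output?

Step 1: enumerate with start=3:
  (3, 38)
  (4, 11)
  (5, 27)
  (6, 48)
  (7, 42)
Therefore output = [(3, 38), (4, 11), (5, 27), (6, 48), (7, 42)].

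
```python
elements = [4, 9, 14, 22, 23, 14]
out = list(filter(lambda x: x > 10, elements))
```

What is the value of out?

Step 1: Filter elements > 10:
  4: removed
  9: removed
  14: kept
  22: kept
  23: kept
  14: kept
Therefore out = [14, 22, 23, 14].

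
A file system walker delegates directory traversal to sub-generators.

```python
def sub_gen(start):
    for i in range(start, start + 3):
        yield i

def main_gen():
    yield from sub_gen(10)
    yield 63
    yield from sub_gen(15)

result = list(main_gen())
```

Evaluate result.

Step 1: main_gen() delegates to sub_gen(10):
  yield 10
  yield 11
  yield 12
Step 2: yield 63
Step 3: Delegates to sub_gen(15):
  yield 15
  yield 16
  yield 17
Therefore result = [10, 11, 12, 63, 15, 16, 17].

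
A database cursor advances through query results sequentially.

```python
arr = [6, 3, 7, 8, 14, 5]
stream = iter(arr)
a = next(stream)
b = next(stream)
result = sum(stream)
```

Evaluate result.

Step 1: Create iterator over [6, 3, 7, 8, 14, 5].
Step 2: a = next() = 6, b = next() = 3.
Step 3: sum() of remaining [7, 8, 14, 5] = 34.
Therefore result = 34.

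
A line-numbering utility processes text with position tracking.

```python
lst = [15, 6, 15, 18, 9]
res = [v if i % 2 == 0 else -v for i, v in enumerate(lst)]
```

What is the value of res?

Step 1: For each (i, v), keep v if i is even, negate if odd:
  i=0 (even): keep 15
  i=1 (odd): negate to -6
  i=2 (even): keep 15
  i=3 (odd): negate to -18
  i=4 (even): keep 9
Therefore res = [15, -6, 15, -18, 9].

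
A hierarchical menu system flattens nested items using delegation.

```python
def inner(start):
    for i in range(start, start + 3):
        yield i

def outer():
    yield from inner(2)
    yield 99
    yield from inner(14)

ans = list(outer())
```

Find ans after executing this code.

Step 1: outer() delegates to inner(2):
  yield 2
  yield 3
  yield 4
Step 2: yield 99
Step 3: Delegates to inner(14):
  yield 14
  yield 15
  yield 16
Therefore ans = [2, 3, 4, 99, 14, 15, 16].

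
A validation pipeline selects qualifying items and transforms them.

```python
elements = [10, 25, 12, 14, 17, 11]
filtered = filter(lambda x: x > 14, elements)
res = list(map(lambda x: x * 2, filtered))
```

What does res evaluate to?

Step 1: Filter elements for elements > 14:
  10: removed
  25: kept
  12: removed
  14: removed
  17: kept
  11: removed
Step 2: Map x * 2 on filtered [25, 17]:
  25 -> 50
  17 -> 34
Therefore res = [50, 34].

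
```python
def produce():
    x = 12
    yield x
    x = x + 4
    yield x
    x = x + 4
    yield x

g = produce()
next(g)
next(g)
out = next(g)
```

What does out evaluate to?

Step 1: Trace through generator execution:
  Yield 1: x starts at 12, yield 12
  Yield 2: x = 12 + 4 = 16, yield 16
  Yield 3: x = 16 + 4 = 20, yield 20
Step 2: First next() gets 12, second next() gets the second value, third next() yields 20.
Therefore out = 20.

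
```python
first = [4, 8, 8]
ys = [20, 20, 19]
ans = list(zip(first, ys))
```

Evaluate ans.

Step 1: zip pairs elements at same index:
  Index 0: (4, 20)
  Index 1: (8, 20)
  Index 2: (8, 19)
Therefore ans = [(4, 20), (8, 20), (8, 19)].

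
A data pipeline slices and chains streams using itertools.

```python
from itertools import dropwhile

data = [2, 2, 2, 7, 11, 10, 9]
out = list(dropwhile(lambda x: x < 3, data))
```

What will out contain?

Step 1: dropwhile drops elements while < 3:
  2 < 3: dropped
  2 < 3: dropped
  2 < 3: dropped
  7: kept (dropping stopped)
Step 2: Remaining elements kept regardless of condition.
Therefore out = [7, 11, 10, 9].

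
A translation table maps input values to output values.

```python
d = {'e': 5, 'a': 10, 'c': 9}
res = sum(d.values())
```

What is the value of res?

Step 1: d.values() = [5, 10, 9].
Step 2: sum = 24.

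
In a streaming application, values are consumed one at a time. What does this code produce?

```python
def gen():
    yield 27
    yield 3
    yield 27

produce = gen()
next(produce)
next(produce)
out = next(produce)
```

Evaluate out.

Step 1: gen() creates a generator.
Step 2: next(produce) yields 27 (consumed and discarded).
Step 3: next(produce) yields 3 (consumed and discarded).
Step 4: next(produce) yields 27, assigned to out.
Therefore out = 27.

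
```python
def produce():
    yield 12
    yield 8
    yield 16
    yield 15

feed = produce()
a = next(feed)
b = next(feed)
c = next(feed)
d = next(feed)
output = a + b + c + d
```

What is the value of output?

Step 1: Create generator and consume all values:
  a = next(feed) = 12
  b = next(feed) = 8
  c = next(feed) = 16
  d = next(feed) = 15
Step 2: output = 12 + 8 + 16 + 15 = 51.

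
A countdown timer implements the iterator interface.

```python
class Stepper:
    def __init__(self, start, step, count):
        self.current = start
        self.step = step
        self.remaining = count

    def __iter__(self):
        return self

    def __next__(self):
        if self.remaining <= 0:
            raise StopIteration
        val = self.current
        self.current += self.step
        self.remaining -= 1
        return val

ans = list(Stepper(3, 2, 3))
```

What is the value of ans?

Step 1: Stepper starts at 3, increments by 2, for 3 steps:
  Yield 3, then current += 2
  Yield 5, then current += 2
  Yield 7, then current += 2
Therefore ans = [3, 5, 7].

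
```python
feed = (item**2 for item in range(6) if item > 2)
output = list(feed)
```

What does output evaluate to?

Step 1: For range(6), keep item > 2, then square:
  item=0: 0 <= 2, excluded
  item=1: 1 <= 2, excluded
  item=2: 2 <= 2, excluded
  item=3: 3 > 2, yield 3**2 = 9
  item=4: 4 > 2, yield 4**2 = 16
  item=5: 5 > 2, yield 5**2 = 25
Therefore output = [9, 16, 25].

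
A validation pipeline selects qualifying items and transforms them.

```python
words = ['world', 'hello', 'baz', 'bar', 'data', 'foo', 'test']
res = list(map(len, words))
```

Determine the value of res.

Step 1: Map len() to each word:
  'world' -> 5
  'hello' -> 5
  'baz' -> 3
  'bar' -> 3
  'data' -> 4
  'foo' -> 3
  'test' -> 4
Therefore res = [5, 5, 3, 3, 4, 3, 4].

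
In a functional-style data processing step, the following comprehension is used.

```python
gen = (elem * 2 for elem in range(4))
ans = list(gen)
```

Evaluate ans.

Step 1: For each elem in range(4), compute elem*2:
  elem=0: 0*2 = 0
  elem=1: 1*2 = 2
  elem=2: 2*2 = 4
  elem=3: 3*2 = 6
Therefore ans = [0, 2, 4, 6].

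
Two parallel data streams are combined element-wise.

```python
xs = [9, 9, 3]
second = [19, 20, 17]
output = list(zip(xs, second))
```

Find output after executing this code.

Step 1: zip pairs elements at same index:
  Index 0: (9, 19)
  Index 1: (9, 20)
  Index 2: (3, 17)
Therefore output = [(9, 19), (9, 20), (3, 17)].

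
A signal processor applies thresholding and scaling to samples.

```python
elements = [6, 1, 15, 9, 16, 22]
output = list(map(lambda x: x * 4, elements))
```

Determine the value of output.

Step 1: Apply lambda x: x * 4 to each element:
  6 -> 24
  1 -> 4
  15 -> 60
  9 -> 36
  16 -> 64
  22 -> 88
Therefore output = [24, 4, 60, 36, 64, 88].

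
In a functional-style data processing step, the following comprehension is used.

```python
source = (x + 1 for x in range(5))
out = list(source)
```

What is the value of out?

Step 1: For each x in range(5), compute x+1:
  x=0: 0+1 = 1
  x=1: 1+1 = 2
  x=2: 2+1 = 3
  x=3: 3+1 = 4
  x=4: 4+1 = 5
Therefore out = [1, 2, 3, 4, 5].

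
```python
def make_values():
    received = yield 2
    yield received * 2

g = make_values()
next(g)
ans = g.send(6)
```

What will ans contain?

Step 1: next(g) advances to first yield, producing 2.
Step 2: send(6) resumes, received = 6.
Step 3: yield received * 2 = 6 * 2 = 12.
Therefore ans = 12.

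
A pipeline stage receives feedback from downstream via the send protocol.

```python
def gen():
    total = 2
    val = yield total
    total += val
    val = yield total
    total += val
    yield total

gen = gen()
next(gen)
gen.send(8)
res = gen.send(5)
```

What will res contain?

Step 1: next() -> yield total=2.
Step 2: send(8) -> val=8, total = 2+8 = 10, yield 10.
Step 3: send(5) -> val=5, total = 10+5 = 15, yield 15.
Therefore res = 15.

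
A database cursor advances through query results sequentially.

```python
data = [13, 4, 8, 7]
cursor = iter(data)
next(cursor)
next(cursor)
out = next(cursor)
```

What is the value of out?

Step 1: Create iterator over [13, 4, 8, 7].
Step 2: next() consumes 13.
Step 3: next() consumes 4.
Step 4: next() returns 8.
Therefore out = 8.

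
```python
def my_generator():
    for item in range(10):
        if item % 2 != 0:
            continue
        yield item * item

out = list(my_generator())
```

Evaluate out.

Step 1: Only yield item**2 when item is divisible by 2:
  item=0: 0 % 2 == 0, yield 0**2 = 0
  item=2: 2 % 2 == 0, yield 2**2 = 4
  item=4: 4 % 2 == 0, yield 4**2 = 16
  item=6: 6 % 2 == 0, yield 6**2 = 36
  item=8: 8 % 2 == 0, yield 8**2 = 64
Therefore out = [0, 4, 16, 36, 64].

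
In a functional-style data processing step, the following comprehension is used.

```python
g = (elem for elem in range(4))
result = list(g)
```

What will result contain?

Step 1: Generator expression iterates range(4): [0, 1, 2, 3].
Step 2: list() collects all values.
Therefore result = [0, 1, 2, 3].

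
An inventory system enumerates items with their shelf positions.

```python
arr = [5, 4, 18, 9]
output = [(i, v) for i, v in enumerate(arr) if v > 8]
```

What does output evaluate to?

Step 1: Filter enumerate([5, 4, 18, 9]) keeping v > 8:
  (0, 5): 5 <= 8, excluded
  (1, 4): 4 <= 8, excluded
  (2, 18): 18 > 8, included
  (3, 9): 9 > 8, included
Therefore output = [(2, 18), (3, 9)].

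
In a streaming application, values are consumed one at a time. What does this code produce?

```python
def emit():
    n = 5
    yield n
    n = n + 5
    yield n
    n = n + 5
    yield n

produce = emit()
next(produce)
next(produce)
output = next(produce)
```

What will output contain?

Step 1: Trace through generator execution:
  Yield 1: n starts at 5, yield 5
  Yield 2: n = 5 + 5 = 10, yield 10
  Yield 3: n = 10 + 5 = 15, yield 15
Step 2: First next() gets 5, second next() gets the second value, third next() yields 15.
Therefore output = 15.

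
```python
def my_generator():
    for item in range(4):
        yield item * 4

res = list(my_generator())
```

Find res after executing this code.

Step 1: For each item in range(4), yield item * 4:
  item=0: yield 0 * 4 = 0
  item=1: yield 1 * 4 = 4
  item=2: yield 2 * 4 = 8
  item=3: yield 3 * 4 = 12
Therefore res = [0, 4, 8, 12].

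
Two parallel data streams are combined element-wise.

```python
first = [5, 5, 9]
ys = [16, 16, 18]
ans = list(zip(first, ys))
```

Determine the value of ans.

Step 1: zip pairs elements at same index:
  Index 0: (5, 16)
  Index 1: (5, 16)
  Index 2: (9, 18)
Therefore ans = [(5, 16), (5, 16), (9, 18)].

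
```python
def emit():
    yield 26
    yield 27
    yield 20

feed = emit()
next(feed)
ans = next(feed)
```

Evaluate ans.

Step 1: emit() creates a generator.
Step 2: next(feed) yields 26 (consumed and discarded).
Step 3: next(feed) yields 27, assigned to ans.
Therefore ans = 27.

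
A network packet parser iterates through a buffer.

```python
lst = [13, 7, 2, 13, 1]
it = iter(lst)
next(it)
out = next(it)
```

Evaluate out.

Step 1: Create iterator over [13, 7, 2, 13, 1].
Step 2: next() consumes 13.
Step 3: next() returns 7.
Therefore out = 7.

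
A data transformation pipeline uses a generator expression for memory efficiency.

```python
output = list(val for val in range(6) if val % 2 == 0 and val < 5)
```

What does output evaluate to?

Step 1: Filter range(6) where val % 2 == 0 and val < 5:
  val=0: both conditions met, included
  val=1: excluded (1 % 2 != 0)
  val=2: both conditions met, included
  val=3: excluded (3 % 2 != 0)
  val=4: both conditions met, included
  val=5: excluded (5 % 2 != 0, 5 >= 5)
Therefore output = [0, 2, 4].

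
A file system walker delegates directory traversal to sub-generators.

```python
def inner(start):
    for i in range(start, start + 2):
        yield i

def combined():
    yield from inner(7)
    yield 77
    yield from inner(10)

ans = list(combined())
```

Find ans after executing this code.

Step 1: combined() delegates to inner(7):
  yield 7
  yield 8
Step 2: yield 77
Step 3: Delegates to inner(10):
  yield 10
  yield 11
Therefore ans = [7, 8, 77, 10, 11].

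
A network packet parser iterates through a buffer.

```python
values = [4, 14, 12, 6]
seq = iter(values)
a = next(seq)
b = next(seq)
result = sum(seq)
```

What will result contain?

Step 1: Create iterator over [4, 14, 12, 6].
Step 2: a = next() = 4, b = next() = 14.
Step 3: sum() of remaining [12, 6] = 18.
Therefore result = 18.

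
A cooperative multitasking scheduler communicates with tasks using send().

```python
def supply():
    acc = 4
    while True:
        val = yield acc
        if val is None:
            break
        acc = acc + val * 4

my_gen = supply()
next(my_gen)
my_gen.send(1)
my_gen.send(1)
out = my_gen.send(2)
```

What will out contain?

Step 1: next() -> yield acc=4.
Step 2: send(1) -> val=1, acc = 4 + 1*4 = 8, yield 8.
Step 3: send(1) -> val=1, acc = 8 + 1*4 = 12, yield 12.
Step 4: send(2) -> val=2, acc = 12 + 2*4 = 20, yield 20.
Therefore out = 20.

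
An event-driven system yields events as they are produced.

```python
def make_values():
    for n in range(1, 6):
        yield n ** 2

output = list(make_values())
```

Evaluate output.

Step 1: For each n in range(1, 6), yield n**2:
  n=1: yield 1**2 = 1
  n=2: yield 2**2 = 4
  n=3: yield 3**2 = 9
  n=4: yield 4**2 = 16
  n=5: yield 5**2 = 25
Therefore output = [1, 4, 9, 16, 25].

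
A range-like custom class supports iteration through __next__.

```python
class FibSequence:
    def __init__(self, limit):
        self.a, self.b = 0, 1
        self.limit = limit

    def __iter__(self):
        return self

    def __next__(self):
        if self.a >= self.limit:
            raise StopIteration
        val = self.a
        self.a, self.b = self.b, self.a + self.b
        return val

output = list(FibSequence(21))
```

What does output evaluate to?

Step 1: Fibonacci-like sequence (a=0, b=1) until >= 21:
  Yield 0, then a,b = 1,1
  Yield 1, then a,b = 1,2
  Yield 1, then a,b = 2,3
  Yield 2, then a,b = 3,5
  Yield 3, then a,b = 5,8
  Yield 5, then a,b = 8,13
  Yield 8, then a,b = 13,21
  Yield 13, then a,b = 21,34
Step 2: 21 >= 21, stop.
Therefore output = [0, 1, 1, 2, 3, 5, 8, 13].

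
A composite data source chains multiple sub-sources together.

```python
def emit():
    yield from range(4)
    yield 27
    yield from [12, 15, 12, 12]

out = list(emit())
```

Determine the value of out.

Step 1: Trace yields in order:
  yield 0
  yield 1
  yield 2
  yield 3
  yield 27
  yield 12
  yield 15
  yield 12
  yield 12
Therefore out = [0, 1, 2, 3, 27, 12, 15, 12, 12].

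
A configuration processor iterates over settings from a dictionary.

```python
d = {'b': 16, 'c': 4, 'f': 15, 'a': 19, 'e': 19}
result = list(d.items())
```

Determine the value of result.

Step 1: d.items() returns (key, value) pairs in insertion order.
Therefore result = [('b', 16), ('c', 4), ('f', 15), ('a', 19), ('e', 19)].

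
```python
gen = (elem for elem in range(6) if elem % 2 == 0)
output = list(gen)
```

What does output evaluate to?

Step 1: Filter range(6) keeping only even values:
  elem=0: even, included
  elem=1: odd, excluded
  elem=2: even, included
  elem=3: odd, excluded
  elem=4: even, included
  elem=5: odd, excluded
Therefore output = [0, 2, 4].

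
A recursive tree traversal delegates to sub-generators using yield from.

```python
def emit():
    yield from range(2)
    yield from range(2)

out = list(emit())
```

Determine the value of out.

Step 1: Trace yields in order:
  yield 0
  yield 1
  yield 0
  yield 1
Therefore out = [0, 1, 0, 1].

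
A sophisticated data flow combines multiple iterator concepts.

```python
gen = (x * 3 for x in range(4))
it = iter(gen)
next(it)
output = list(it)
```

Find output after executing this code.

Step 1: Generator produces [0, 3, 6, 9].
Step 2: next(it) consumes first element (0).
Step 3: list(it) collects remaining: [3, 6, 9].
Therefore output = [3, 6, 9].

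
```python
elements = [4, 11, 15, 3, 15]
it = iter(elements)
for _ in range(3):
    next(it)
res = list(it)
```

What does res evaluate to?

Step 1: Create iterator over [4, 11, 15, 3, 15].
Step 2: Advance 3 positions (consuming [4, 11, 15]).
Step 3: list() collects remaining elements: [3, 15].
Therefore res = [3, 15].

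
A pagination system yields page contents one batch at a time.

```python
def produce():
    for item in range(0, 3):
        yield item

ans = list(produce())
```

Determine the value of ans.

Step 1: The generator yields each value from range(0, 3).
Step 2: list() consumes all yields: [0, 1, 2].
Therefore ans = [0, 1, 2].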